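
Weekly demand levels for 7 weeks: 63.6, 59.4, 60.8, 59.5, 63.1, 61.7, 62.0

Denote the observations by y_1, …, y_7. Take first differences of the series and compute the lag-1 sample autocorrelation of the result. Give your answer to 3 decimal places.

-0.482

First differences Δy: -4.2, 1.4, -1.3, 3.6, -1.4, 0.3
Mean of differences = -0.2667
Numerator Σ(Δy_t−Δȳ)(Δy_{t+1}−Δȳ) = -17.2978
Denominator Σ(Δy_t−Δȳ)² = 35.8733
r_1(Δy) = -17.2978 / 35.8733 = -0.482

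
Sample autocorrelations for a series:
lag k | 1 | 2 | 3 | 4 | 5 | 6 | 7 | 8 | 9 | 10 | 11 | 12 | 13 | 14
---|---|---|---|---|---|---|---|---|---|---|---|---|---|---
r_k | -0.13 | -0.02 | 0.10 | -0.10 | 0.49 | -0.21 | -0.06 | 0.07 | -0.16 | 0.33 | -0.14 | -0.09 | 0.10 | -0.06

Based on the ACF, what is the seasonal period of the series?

The largest autocorrelation is r_5 = 0.49, with a weaker echo at lag 10 (0.33); the remaining lags stay at or below 0.10.
The dominant spike at lag 5 indicates a seasonal period of 5.

5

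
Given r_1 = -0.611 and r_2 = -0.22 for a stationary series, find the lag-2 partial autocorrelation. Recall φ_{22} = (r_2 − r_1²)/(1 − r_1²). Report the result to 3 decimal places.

φ_{22} = (r_2 − r_1²) / (1 − r_1²)
r_1² = (-0.611)² = 0.373321
Numerator = -0.22 − 0.3733 = -0.5933; denominator = 1 − 0.3733 = 0.6267
φ_{22} = -0.5933 / 0.6267 = -0.947

-0.947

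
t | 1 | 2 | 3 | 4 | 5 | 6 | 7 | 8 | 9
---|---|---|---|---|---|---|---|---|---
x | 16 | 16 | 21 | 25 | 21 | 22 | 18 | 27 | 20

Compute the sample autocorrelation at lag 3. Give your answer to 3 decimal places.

-0.283

Mean x̄ = (16 + 16 + 21 + 25 + 21 + 22 + 18 + 27 + 20)/9 = 20.6667
Σ(x_t−x̄)(x_{t+3}−x̄) = (-20.2222) + (-1.5556) + (0.4444) + (-11.5556) + (2.1111) + (-0.8889) = -31.6667
Denominator Σ(x_t−x̄)² = 112.0000
r_3 = -31.6667 / 112.0000 = -0.283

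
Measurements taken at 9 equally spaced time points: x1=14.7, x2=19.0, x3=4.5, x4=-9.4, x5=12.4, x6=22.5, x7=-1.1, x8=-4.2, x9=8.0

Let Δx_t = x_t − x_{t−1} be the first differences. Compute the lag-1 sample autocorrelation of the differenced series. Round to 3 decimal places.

First differences Δx: 4.3, -14.5, -13.9, 21.8, 10.1, -23.6, -3.1, 12.2
Mean of differences = -0.8375
Numerator Σ(Δx_t−Δx̄)(Δx_{t+1}−Δx̄) = -166.7914
Denominator Σ(Δx_t−Δx̄)² = 1708.9988
r_1(Δx) = -166.7914 / 1708.9988 = -0.098

-0.098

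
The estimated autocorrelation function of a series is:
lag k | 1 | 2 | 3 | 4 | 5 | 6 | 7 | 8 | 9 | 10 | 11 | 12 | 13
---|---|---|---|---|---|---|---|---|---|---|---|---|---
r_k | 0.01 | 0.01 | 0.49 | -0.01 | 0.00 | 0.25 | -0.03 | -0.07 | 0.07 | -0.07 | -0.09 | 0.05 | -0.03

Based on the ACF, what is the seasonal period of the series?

3

The largest autocorrelation is r_3 = 0.49, with a weaker echo at lag 6 (0.25); the remaining lags stay at or below 0.07.
The dominant spike at lag 3 indicates a seasonal period of 3.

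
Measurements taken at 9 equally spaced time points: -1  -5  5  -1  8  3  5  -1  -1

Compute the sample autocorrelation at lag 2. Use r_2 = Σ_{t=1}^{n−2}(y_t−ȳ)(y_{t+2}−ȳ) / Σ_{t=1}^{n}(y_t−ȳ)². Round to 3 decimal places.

Mean ȳ = (-1 − 5 + 5 − 1 + 8 + 3 + 5 − 1 − 1)/9 = 1.3333
Σ(y_t−ȳ)(y_{t+2}−ȳ) = (-8.5556) + (14.7778) + (24.4444) + (-3.8889) + (24.4444) + (-3.8889) + (-8.5556) = 38.7778
Denominator Σ(y_t−ȳ)² = 136.0000
r_2 = 38.7778 / 136.0000 = 0.285

0.285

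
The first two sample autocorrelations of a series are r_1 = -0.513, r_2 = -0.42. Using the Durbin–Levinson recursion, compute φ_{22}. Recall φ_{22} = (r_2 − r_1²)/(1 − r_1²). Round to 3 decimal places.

φ_{22} = (r_2 − r_1²) / (1 − r_1²)
r_1² = (-0.513)² = 0.263169
Numerator = -0.42 − 0.2632 = -0.6832; denominator = 1 − 0.2632 = 0.7368
φ_{22} = -0.6832 / 0.7368 = -0.927

-0.927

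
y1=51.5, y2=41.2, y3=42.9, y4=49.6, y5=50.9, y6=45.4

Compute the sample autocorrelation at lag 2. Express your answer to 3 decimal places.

-0.565

Mean ȳ = (51.5 + 41.2 + 42.9 + 49.6 + 50.9 + 45.4)/6 = 46.9167
Deviations from mean: 4.5833, -5.7167, -4.0167, 2.6833, 3.9833, -1.5167
Σ(y_t−ȳ)(y_{t+2}−ȳ) = (-18.4097) + (-15.3397) + (-15.9997) + (-4.0697) = -53.8189
Denominator Σ(y_t−ȳ)² = 95.1883
r_2 = -53.8189 / 95.1883 = -0.565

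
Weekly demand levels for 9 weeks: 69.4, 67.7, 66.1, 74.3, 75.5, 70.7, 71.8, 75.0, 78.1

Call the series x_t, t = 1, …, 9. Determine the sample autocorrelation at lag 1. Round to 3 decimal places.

0.356

Mean x̄ = (69.4 + 67.7 + 66.1 + 74.3 + 75.5 + 70.7 + 71.8 + 75.0 + 78.1)/9 = 72.0667
Numerator Σ_{t=1}^{8}(x_t−x̄)(x_{t+1}−x̄) = 44.6289
Denominator Σ(x_t−x̄)² = 125.5000
r_1 = 44.6289 / 125.5000 = 0.356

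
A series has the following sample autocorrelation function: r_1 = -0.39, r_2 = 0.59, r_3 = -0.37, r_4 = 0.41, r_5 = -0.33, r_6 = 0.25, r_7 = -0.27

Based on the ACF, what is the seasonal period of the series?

2

The largest autocorrelation is r_2 = 0.59, with weaker echoes at lags 4 (0.41) and 6 (0.25); the remaining lags stay at or below -0.27.
The dominant spike at lag 2 indicates a seasonal period of 2.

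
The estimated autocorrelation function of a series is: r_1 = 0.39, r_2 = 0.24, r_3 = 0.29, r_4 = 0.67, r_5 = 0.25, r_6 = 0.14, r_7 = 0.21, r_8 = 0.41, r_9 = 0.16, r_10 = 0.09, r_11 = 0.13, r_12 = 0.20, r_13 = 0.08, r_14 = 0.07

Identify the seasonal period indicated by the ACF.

The largest autocorrelation is r_4 = 0.67, with a weaker echo at lag 8 (0.41); the remaining lags stay at or below 0.39. The elevated value at lag 1 (0.39), dropping to 0.24 at lag 2, reflects decaying short-term dependence rather than seasonality.
The dominant spike at lag 4 indicates a seasonal period of 4.

4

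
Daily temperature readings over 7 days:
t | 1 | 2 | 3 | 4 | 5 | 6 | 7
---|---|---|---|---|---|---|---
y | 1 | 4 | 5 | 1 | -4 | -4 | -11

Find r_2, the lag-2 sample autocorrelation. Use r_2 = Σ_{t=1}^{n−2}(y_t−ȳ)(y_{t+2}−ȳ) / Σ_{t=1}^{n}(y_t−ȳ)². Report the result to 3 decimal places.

Mean ȳ = (1 + 4 + 5 + 1 − 4 − 4 − 11)/7 = -1.1429
Σ(y_t−ȳ)(y_{t+2}−ȳ) = (13.1633) + (11.0204) + (-17.5510) + (-6.1224) + (28.1633) = 28.6735
Denominator Σ(y_t−ȳ)² = 186.8571
r_2 = 28.6735 / 186.8571 = 0.153

0.153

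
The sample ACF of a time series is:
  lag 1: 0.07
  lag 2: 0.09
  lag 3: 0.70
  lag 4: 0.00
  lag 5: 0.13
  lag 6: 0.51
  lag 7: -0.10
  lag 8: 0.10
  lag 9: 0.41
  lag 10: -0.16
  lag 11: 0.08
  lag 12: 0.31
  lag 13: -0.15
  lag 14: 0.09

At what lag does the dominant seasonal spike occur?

3

The largest autocorrelation is r_3 = 0.70, with weaker echoes at lags 6 (0.51), 9 (0.41) and 12 (0.31); the remaining lags stay at or below 0.13.
The dominant spike at lag 3 indicates a seasonal period of 3.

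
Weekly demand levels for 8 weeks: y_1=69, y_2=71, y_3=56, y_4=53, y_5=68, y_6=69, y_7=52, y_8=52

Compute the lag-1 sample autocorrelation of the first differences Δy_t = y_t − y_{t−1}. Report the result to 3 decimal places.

First differences Δy: 2, -15, -3, 15, 1, -17, 0
Mean of differences = -2.4286
Numerator Σ(Δy_t−Δȳ)(Δy_{t+1}−Δȳ) = -84.0408
Denominator Σ(Δy_t−Δȳ)² = 711.7143
r_1(Δy) = -84.0408 / 711.7143 = -0.118

-0.118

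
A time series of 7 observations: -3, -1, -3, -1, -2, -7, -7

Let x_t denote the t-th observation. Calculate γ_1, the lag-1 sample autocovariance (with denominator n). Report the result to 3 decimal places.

2.035

Mean x̄ = (-3 − 1 − 3 − 1 − 2 − 7 − 7)/7 = -3.4286
Σ_{t=1}^{6}(x_t−x̄)(x_{t+1}−x̄) = 14.2449
γ_1 = 14.2449 / 7 = 2.035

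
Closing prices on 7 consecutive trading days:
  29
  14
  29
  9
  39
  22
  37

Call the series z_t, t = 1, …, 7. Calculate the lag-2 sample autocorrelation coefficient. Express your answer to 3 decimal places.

Mean z̄ = (29 + 14 + 29 + 9 + 39 + 22 + 37)/7 = 25.5714
Deviations from mean: 3.4286, -11.5714, 3.4286, -16.5714, 13.4286, -3.5714, 11.4286
Σ(z_t−z̄)(z_{t+2}−z̄) = (11.7551) + (191.7551) + (46.0408) + (59.1837) + (153.4694) = 462.2041
Denominator Σ(z_t−z̄)² = 755.7143
r_2 = 462.2041 / 755.7143 = 0.612

0.612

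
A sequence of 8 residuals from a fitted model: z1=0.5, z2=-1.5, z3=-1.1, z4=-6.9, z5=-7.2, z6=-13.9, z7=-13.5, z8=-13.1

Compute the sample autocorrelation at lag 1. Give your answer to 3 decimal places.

Mean z̄ = (0.5 − 1.5 − 1.1 − 6.9 − 7.2 − 13.9 − 13.5 − 13.1)/8 = -7.0875
Numerator Σ_{t=1}^{7}(z_t−z̄)(z_{t+1}−z̄) = 159.9586
Denominator Σ(z_t−z̄)² = 248.3688
r_1 = 159.9586 / 248.3688 = 0.644

0.644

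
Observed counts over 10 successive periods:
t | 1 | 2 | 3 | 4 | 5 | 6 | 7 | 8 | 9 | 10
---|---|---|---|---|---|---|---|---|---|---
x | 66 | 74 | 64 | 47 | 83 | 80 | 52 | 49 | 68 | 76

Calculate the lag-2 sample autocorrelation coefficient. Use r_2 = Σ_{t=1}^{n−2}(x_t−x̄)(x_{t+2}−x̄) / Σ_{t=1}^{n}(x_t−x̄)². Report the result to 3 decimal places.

-0.751

Mean x̄ = (66 + 74 + 64 + 47 + 83 + 80 + 52 + 49 + 68 + 76)/10 = 65.9000
Numerator Σ_{t=1}^{8}(x_t−x̄)(x_{t+2}−x̄) = -1128.1200
Denominator Σ(x_t−x̄)² = 1502.9000
r_2 = -1128.1200 / 1502.9000 = -0.751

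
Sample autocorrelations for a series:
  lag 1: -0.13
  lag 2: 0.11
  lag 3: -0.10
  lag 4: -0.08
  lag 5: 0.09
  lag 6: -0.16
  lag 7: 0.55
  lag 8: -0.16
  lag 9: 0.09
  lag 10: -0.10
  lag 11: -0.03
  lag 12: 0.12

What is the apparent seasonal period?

The largest autocorrelation is r_7 = 0.55; the remaining lags stay at or below 0.12.
The dominant spike at lag 7 indicates a seasonal period of 7.

7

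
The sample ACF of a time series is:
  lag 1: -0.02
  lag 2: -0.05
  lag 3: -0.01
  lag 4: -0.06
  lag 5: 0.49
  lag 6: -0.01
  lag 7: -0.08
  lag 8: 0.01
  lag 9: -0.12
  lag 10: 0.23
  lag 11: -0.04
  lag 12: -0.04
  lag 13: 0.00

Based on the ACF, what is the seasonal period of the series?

5

The largest autocorrelation is r_5 = 0.49, with a weaker echo at lag 10 (0.23); the remaining lags stay at or below 0.01.
The dominant spike at lag 5 indicates a seasonal period of 5.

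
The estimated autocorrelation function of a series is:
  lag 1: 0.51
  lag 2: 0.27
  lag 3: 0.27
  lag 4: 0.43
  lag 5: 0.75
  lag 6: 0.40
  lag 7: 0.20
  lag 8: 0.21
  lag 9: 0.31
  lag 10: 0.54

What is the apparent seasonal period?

5

The largest autocorrelation is r_5 = 0.75, with a weaker echo at lag 10 (0.54); the remaining lags stay at or below 0.51. The elevated value at lag 1 (0.51), dropping to 0.27 at lag 2, reflects decaying short-term dependence rather than seasonality.
The dominant spike at lag 5 indicates a seasonal period of 5.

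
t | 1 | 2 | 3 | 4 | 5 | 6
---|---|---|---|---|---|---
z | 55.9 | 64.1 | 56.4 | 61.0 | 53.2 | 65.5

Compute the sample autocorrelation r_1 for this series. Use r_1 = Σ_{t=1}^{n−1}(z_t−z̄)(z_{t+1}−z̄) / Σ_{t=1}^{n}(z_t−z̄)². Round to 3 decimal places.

Mean z̄ = (55.9 + 64.1 + 56.4 + 61.0 + 53.2 + 65.5)/6 = 59.3500
Deviations from mean: -3.4500, 4.7500, -2.9500, 1.6500, -6.1500, 6.1500
Σ(z_t−z̄)(z_{t+1}−z̄) = (-16.3875) + (-14.0125) + (-4.8675) + (-10.1475) + (-37.8225) = -83.2375
Denominator Σ(z_t−z̄)² = 121.5350
r_1 = -83.2375 / 121.5350 = -0.685

-0.685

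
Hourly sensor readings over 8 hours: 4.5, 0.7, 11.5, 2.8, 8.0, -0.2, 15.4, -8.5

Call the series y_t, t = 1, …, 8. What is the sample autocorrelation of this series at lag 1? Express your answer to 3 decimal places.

Mean ȳ = (4.5 + 0.7 + 11.5 + 2.8 + 8.0 − 0.2 + 15.4 − 8.5)/8 = 4.2750
Deviations from mean: 0.2250, -3.5750, 7.2250, -1.4750, 3.7250, -4.4750, 11.1250, -12.7750
Σ(y_t−ȳ)(y_{t+1}−ȳ) = (-0.8044) + (-25.8294) + (-10.6569) + (-5.4944) + (-16.6694) + (-49.7844) + (-142.1219) = -251.3606
Denominator Σ(y_t−ȳ)² = 388.0750
r_1 = -251.3606 / 388.0750 = -0.648

-0.648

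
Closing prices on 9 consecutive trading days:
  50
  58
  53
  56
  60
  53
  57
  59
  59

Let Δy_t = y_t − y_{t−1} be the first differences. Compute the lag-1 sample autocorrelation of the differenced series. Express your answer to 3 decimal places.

-0.540

First differences Δy: 8, -5, 3, 4, -7, 4, 2, 0
Mean of differences = 1.1250
Numerator Σ(Δy_t−Δȳ)(Δy_{t+1}−Δȳ) = -93.3906
Denominator Σ(Δy_t−Δȳ)² = 172.8750
r_1(Δy) = -93.3906 / 172.8750 = -0.540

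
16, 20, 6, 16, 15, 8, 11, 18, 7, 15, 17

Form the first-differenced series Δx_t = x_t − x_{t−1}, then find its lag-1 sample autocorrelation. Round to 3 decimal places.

First differences Δx: 4, -14, 10, -1, -7, 3, 7, -11, 8, 2
Mean of differences = 0.1000
Numerator Σ(Δx_t−Δx̄)(Δx_{t+1}−Δx̄) = -347.5100
Denominator Σ(Δx_t−Δx̄)² = 608.9000
r_1(Δx) = -347.5100 / 608.9000 = -0.571

-0.571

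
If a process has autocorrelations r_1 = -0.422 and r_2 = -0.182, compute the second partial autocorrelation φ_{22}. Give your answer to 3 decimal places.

φ_{22} = (r_2 − r_1²) / (1 − r_1²)
r_1² = (-0.422)² = 0.178084
Numerator = -0.182 − 0.1781 = -0.3601; denominator = 1 − 0.1781 = 0.8219
φ_{22} = -0.3601 / 0.8219 = -0.438

-0.438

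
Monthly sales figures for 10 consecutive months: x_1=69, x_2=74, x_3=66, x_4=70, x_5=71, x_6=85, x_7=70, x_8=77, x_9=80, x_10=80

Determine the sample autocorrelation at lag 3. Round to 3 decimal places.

-0.058

Mean x̄ = (69 + 74 + 66 + 70 + 71 + 85 + 70 + 77 + 80 + 80)/10 = 74.2000
Σ(x_t−x̄)(x_{t+3}−x̄) = (21.8400) + (0.6400) + (-88.5600) + (17.6400) + (-8.9600) + (62.6400) + (-24.3600) = -19.1200
Denominator Σ(x_t−x̄)² = 331.6000
r_3 = -19.1200 / 331.6000 = -0.058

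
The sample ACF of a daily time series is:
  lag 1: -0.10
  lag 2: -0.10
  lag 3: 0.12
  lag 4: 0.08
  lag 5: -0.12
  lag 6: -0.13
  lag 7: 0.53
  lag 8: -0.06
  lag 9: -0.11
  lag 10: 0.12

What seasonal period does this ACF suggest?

The largest autocorrelation is r_7 = 0.53; the remaining lags stay at or below 0.12.
The dominant spike at lag 7 indicates a seasonal period of 7.

7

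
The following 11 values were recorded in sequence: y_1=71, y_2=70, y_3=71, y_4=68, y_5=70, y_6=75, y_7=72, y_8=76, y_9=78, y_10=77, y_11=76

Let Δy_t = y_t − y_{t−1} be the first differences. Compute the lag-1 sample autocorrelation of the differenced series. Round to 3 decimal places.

First differences Δy: -1, 1, -3, 2, 5, -3, 4, 2, -1, -1
Mean of differences = 0.5000
Numerator Σ(Δy_t−Δȳ)(Δy_{t+1}−Δȳ) = -23.7500
Denominator Σ(Δy_t−Δȳ)² = 68.5000
r_1(Δy) = -23.7500 / 68.5000 = -0.347

-0.347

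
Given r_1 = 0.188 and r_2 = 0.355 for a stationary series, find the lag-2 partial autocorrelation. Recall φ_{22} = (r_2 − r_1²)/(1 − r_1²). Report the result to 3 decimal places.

φ_{22} = (r_2 − r_1²) / (1 − r_1²)
r_1² = (0.188)² = 0.035344
Numerator = 0.355 − 0.0353 = 0.3197; denominator = 1 − 0.0353 = 0.9647
φ_{22} = 0.3197 / 0.9647 = 0.331

0.331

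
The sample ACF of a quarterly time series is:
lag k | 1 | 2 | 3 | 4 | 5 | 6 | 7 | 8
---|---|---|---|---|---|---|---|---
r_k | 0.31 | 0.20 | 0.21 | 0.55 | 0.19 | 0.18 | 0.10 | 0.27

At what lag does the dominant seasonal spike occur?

The largest autocorrelation is r_4 = 0.55; the remaining lags stay at or below 0.31. The elevated value at lag 1 (0.31), dropping to 0.20 at lag 2, reflects decaying short-term dependence rather than seasonality.
The dominant spike at lag 4 indicates a seasonal period of 4.

4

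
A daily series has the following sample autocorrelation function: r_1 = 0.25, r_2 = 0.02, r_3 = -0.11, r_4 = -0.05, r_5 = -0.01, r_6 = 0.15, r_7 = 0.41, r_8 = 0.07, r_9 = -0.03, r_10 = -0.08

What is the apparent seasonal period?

7

The largest autocorrelation is r_7 = 0.41; the remaining lags stay at or below 0.25. The elevated value at lag 1 (0.25), dropping to 0.02 at lag 2, reflects decaying short-term dependence rather than seasonality.
The dominant spike at lag 7 indicates a seasonal period of 7.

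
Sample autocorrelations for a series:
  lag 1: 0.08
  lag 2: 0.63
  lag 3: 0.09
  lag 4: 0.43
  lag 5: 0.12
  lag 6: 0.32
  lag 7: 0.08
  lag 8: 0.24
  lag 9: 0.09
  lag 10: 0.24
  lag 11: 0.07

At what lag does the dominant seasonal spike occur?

The largest autocorrelation is r_2 = 0.63, with weaker echoes at lags 4 (0.43), 6 (0.32), 8 (0.24) and 10 (0.24); the remaining lags stay at or below 0.12.
The dominant spike at lag 2 indicates a seasonal period of 2.

2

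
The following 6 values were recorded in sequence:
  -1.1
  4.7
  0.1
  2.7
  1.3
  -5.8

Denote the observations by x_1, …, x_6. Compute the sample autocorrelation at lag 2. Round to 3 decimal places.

-0.062

Mean x̄ = (-1.1 + 4.7 + 0.1 + 2.7 + 1.3 − 5.8)/6 = 0.3167
Σ(x_t−x̄)(x_{t+2}−x̄) = (0.3069) + (10.4469) + (-0.2131) + (-14.5781) = -4.0372
Denominator Σ(x_t−x̄)² = 65.3283
r_2 = -4.0372 / 65.3283 = -0.062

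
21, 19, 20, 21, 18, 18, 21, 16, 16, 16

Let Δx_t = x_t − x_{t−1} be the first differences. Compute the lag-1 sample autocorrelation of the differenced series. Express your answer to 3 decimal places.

-0.454

First differences Δx: -2, 1, 1, -3, 0, 3, -5, 0, 0
Mean of differences = -0.5556
Numerator Σ(Δx_t−Δx̄)(Δx_{t+1}−Δx̄) = -20.9753
Denominator Σ(Δx_t−Δx̄)² = 46.2222
r_1(Δx) = -20.9753 / 46.2222 = -0.454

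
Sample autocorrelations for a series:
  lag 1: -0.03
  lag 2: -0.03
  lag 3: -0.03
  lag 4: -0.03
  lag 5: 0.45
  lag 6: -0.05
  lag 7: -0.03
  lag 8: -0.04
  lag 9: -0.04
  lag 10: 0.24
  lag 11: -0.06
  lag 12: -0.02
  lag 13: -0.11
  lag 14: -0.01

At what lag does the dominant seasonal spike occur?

The largest autocorrelation is r_5 = 0.45, with a weaker echo at lag 10 (0.24); the remaining lags stay at or below -0.01.
The dominant spike at lag 5 indicates a seasonal period of 5.

5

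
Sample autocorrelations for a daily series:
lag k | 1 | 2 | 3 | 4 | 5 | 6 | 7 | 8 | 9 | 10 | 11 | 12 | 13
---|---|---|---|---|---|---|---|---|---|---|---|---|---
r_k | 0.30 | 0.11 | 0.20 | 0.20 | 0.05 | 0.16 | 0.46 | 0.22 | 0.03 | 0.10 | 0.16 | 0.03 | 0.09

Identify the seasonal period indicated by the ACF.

The largest autocorrelation is r_7 = 0.46; the remaining lags stay at or below 0.30. The elevated value at lag 1 (0.30), dropping to 0.11 at lag 2, reflects decaying short-term dependence rather than seasonality.
The dominant spike at lag 7 indicates a seasonal period of 7.

7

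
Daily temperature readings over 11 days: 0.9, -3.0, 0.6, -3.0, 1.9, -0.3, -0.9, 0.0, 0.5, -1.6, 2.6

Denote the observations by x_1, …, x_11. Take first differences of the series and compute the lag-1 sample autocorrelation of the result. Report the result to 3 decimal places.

First differences Δx: -3.9, 3.6, -3.6, 4.9, -2.2, -0.6, 0.9, 0.5, -2.1, 4.2
Mean of differences = 0.1700
Numerator Σ(Δx_t−Δx̄)(Δx_{t+1}−Δx̄) = -64.3269
Denominator Σ(Δx_t−Δx̄)² = 93.1610
r_1(Δx) = -64.3269 / 93.1610 = -0.690

-0.690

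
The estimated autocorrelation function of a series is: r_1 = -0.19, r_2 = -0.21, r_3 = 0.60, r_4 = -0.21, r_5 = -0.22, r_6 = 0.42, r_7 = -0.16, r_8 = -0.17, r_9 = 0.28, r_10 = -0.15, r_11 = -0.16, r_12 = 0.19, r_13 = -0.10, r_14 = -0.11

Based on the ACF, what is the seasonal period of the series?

The largest autocorrelation is r_3 = 0.60, with weaker echoes at lags 6 (0.42), 9 (0.28) and 12 (0.19); the remaining lags stay at or below -0.10.
The dominant spike at lag 3 indicates a seasonal period of 3.

3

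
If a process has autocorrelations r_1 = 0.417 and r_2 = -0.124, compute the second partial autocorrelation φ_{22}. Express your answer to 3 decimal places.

-0.361

φ_{22} = (r_2 − r_1²) / (1 − r_1²)
r_1² = (0.417)² = 0.173889
Numerator = -0.124 − 0.1739 = -0.2979; denominator = 1 − 0.1739 = 0.8261
φ_{22} = -0.2979 / 0.8261 = -0.361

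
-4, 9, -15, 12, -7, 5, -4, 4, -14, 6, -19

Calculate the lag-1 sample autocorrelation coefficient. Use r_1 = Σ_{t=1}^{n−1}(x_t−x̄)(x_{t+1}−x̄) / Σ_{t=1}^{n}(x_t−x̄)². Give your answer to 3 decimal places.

-0.706

Mean x̄ = (-4 + 9 − 15 + 12 − 7 + 5 − 4 + 4 − 14 + 6 − 19)/11 = -2.4545
Numerator Σ_{t=1}^{10}(x_t−x̄)(x_{t+1}−x̄) = -775.8430
Denominator Σ(x_t−x̄)² = 1098.7273
r_1 = -775.8430 / 1098.7273 = -0.706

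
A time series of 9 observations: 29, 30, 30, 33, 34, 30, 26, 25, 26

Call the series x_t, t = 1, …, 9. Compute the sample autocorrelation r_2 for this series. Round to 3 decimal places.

0.014

Mean x̄ = (29 + 30 + 30 + 33 + 34 + 30 + 26 + 25 + 26)/9 = 29.2222
Σ(x_t−x̄)(x_{t+2}−x̄) = (-0.1728) + (2.9383) + (3.7160) + (2.9383) + (-15.3951) + (-3.2840) + (10.3827) = 1.1235
Denominator Σ(x_t−x̄)² = 77.5556
r_2 = 1.1235 / 77.5556 = 0.014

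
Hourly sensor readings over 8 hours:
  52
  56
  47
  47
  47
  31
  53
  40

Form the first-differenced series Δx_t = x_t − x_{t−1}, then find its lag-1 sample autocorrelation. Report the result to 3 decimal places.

-0.692

First differences Δx: 4, -9, 0, 0, -16, 22, -13
Mean of differences = -1.7143
Numerator Σ(Δx_t−Δx̄)(Δx_{t+1}−Δx̄) = -682.0816
Denominator Σ(Δx_t−Δx̄)² = 985.4286
r_1(Δx) = -682.0816 / 985.4286 = -0.692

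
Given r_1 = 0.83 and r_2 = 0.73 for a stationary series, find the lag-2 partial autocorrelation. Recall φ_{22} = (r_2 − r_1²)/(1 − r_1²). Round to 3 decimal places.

φ_{22} = (r_2 − r_1²) / (1 − r_1²)
r_1² = (0.83)² = 0.6889
Numerator = 0.73 − 0.6889 = 0.0411; denominator = 1 − 0.6889 = 0.3111
φ_{22} = 0.0411 / 0.3111 = 0.132

0.132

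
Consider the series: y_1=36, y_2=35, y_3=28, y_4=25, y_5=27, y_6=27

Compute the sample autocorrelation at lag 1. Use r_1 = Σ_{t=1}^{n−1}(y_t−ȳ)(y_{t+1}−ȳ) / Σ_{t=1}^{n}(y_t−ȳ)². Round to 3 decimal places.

Mean ȳ = (36 + 35 + 28 + 25 + 27 + 27)/6 = 29.6667
Deviations from mean: 6.3333, 5.3333, -1.6667, -4.6667, -2.6667, -2.6667
Numerator Σ_{t=1}^{5}(y_t−ȳ)(y_{t+1}−ȳ) = 52.2222
Denominator Σ(y_t−ȳ)² = 107.3333
r_1 = 52.2222 / 107.3333 = 0.487

0.487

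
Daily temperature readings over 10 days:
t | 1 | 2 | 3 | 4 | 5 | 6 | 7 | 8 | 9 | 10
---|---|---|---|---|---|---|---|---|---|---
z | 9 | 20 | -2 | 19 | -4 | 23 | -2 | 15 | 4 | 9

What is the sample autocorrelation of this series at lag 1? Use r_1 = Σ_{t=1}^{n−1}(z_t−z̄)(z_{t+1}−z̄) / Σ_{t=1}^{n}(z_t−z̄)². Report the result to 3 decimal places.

-0.892

Mean z̄ = (9 + 20 − 2 + 19 − 4 + 23 − 2 + 15 + 4 + 9)/10 = 9.1000
Numerator Σ_{t=1}^{9}(z_t−z̄)(z_{t+1}−z̄) = -793.1100
Denominator Σ(z_t−z̄)² = 888.9000
r_1 = -793.1100 / 888.9000 = -0.892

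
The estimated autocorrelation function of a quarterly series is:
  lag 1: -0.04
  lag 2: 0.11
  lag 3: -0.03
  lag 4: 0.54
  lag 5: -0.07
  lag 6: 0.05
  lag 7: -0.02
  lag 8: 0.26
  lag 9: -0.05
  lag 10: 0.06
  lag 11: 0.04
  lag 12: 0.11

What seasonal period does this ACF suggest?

The largest autocorrelation is r_4 = 0.54, with a weaker echo at lag 8 (0.26); the remaining lags stay at or below 0.11.
The dominant spike at lag 4 indicates a seasonal period of 4.

4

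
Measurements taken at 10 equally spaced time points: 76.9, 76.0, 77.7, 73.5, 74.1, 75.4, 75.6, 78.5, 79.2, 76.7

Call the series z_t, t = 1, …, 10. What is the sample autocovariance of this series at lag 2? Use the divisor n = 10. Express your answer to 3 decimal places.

-0.030

Mean z̄ = (76.9 + 76.0 + 77.7 + 73.5 + 74.1 + 75.4 + 75.6 + 78.5 + 79.2 + 76.7)/10 = 76.3600
Σ_{t=1}^{8}(z_t−z̄)(z_{t+2}−z̄) = -0.2972
γ_2 = -0.2972 / 10 = -0.030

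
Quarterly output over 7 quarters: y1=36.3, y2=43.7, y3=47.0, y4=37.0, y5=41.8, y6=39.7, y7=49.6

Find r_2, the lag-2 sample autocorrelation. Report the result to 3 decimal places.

Mean ȳ = (36.3 + 43.7 + 47.0 + 37.0 + 41.8 + 39.7 + 49.6)/7 = 42.1571
Σ(y_t−ȳ)(y_{t+2}−ȳ) = (-28.3653) + (-7.9567) + (-1.7296) + (12.6718) + (-2.6582) = -28.0380
Denominator Σ(y_t−ȳ)² = 148.2971
r_2 = -28.0380 / 148.2971 = -0.189

-0.189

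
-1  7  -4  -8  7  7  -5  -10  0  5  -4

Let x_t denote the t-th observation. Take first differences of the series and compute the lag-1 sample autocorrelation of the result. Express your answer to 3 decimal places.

-0.112

First differences Δx: 8, -11, -4, 15, 0, -12, -5, 10, 5, -9
Mean of differences = -0.3000
Numerator Σ(Δx_t−Δx̄)(Δx_{t+1}−Δx̄) = -89.6900
Denominator Σ(Δx_t−Δx̄)² = 800.1000
r_1(Δx) = -89.6900 / 800.1000 = -0.112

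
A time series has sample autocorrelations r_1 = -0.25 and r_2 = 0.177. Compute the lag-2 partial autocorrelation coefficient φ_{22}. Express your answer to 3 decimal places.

φ_{22} = (r_2 − r_1²) / (1 − r_1²)
r_1² = (-0.25)² = 0.0625
Numerator = 0.177 − 0.0625 = 0.1145; denominator = 1 − 0.0625 = 0.9375
φ_{22} = 0.1145 / 0.9375 = 0.122

0.122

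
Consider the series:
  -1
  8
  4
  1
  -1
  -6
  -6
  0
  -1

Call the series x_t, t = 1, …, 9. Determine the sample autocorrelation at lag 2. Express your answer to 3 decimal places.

Mean x̄ = (-1 + 8 + 4 + 1 − 1 − 6 − 6 + 0 − 1)/9 = -0.2222
Σ(x_t−x̄)(x_{t+2}−x̄) = (-3.2840) + (10.0494) + (-3.2840) + (-7.0617) + (4.4938) + (-1.2840) + (4.4938) = 4.1235
Denominator Σ(x_t−x̄)² = 155.5556
r_2 = 4.1235 / 155.5556 = 0.027

0.027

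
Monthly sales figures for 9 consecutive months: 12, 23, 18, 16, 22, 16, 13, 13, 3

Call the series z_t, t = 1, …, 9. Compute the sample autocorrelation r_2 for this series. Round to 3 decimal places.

Mean z̄ = (12 + 23 + 18 + 16 + 22 + 16 + 13 + 13 + 3)/9 = 15.1111
Σ(z_t−z̄)(z_{t+2}−z̄) = (-8.9877) + (7.0123) + (19.9012) + (0.7901) + (-14.5432) + (-1.8765) + (25.5679) = 27.8642
Denominator Σ(z_t−z̄)² = 284.8889
r_2 = 27.8642 / 284.8889 = 0.098

0.098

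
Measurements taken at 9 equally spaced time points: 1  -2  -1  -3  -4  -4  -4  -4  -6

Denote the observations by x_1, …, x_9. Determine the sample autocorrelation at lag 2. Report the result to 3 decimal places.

0.324

Mean x̄ = (1 − 2 − 1 − 3 − 4 − 4 − 4 − 4 − 6)/9 = -3.0000
Σ(x_t−x̄)(x_{t+2}−x̄) = (8.0000) + (0.0000) + (-2.0000) + (0.0000) + (1.0000) + (1.0000) + (3.0000) = 11.0000
Denominator Σ(x_t−x̄)² = 34.0000
r_2 = 11.0000 / 34.0000 = 0.324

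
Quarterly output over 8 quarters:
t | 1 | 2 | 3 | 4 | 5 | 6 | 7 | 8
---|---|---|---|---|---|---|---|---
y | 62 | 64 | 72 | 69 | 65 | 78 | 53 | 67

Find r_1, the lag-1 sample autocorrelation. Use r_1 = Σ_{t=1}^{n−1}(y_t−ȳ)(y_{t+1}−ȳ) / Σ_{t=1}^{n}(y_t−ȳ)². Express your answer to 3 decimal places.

-0.451

Mean ȳ = (62 + 64 + 72 + 69 + 65 + 78 + 53 + 67)/8 = 66.2500
Deviations from mean: -4.2500, -2.2500, 5.7500, 2.7500, -1.2500, 11.7500, -13.2500, 0.7500
Σ(y_t−ȳ)(y_{t+1}−ȳ) = (9.5625) + (-12.9375) + (15.8125) + (-3.4375) + (-14.6875) + (-155.6875) + (-9.9375) = -171.3125
Denominator Σ(y_t−ȳ)² = 379.5000
r_1 = -171.3125 / 379.5000 = -0.451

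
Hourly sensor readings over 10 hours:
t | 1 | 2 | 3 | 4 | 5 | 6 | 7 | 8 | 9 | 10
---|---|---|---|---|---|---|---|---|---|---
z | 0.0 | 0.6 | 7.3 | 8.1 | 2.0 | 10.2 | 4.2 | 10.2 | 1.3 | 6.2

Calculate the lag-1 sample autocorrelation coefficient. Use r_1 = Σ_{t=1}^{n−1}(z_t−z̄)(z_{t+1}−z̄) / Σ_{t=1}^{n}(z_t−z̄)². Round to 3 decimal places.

Mean z̄ = (0.0 + 0.6 + 7.3 + 8.1 + 2.0 + 10.2 + 4.2 + 10.2 + 1.3 + 6.2)/10 = 5.0100
Numerator Σ_{t=1}^{9}(z_t−z̄)(z_{t+1}−z̄) = -37.9291
Denominator Σ(z_t−z̄)² = 138.1090
r_1 = -37.9291 / 138.1090 = -0.275

-0.275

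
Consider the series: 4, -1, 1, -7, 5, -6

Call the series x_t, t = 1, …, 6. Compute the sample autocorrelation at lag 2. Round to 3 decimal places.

Mean x̄ = (4 − 1 + 1 − 7 + 5 − 6)/6 = -0.6667
Deviations from mean: 4.6667, -0.3333, 1.6667, -6.3333, 5.6667, -5.3333
Σ(x_t−x̄)(x_{t+2}−x̄) = (7.7778) + (2.1111) + (9.4444) + (33.7778) = 53.1111
Denominator Σ(x_t−x̄)² = 125.3333
r_2 = 53.1111 / 125.3333 = 0.424

0.424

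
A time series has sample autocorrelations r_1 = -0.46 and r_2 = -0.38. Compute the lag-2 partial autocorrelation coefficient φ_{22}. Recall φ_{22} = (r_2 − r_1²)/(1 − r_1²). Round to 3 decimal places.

-0.750

φ_{22} = (r_2 − r_1²) / (1 − r_1²)
r_1² = (-0.46)² = 0.2116
Numerator = -0.38 − 0.2116 = -0.5916; denominator = 1 − 0.2116 = 0.7884
φ_{22} = -0.5916 / 0.7884 = -0.750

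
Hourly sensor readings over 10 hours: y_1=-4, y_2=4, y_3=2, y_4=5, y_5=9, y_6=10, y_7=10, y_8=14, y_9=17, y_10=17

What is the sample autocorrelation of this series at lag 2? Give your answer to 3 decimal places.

0.382

Mean ȳ = (-4 + 4 + 2 + 5 + 9 + 10 + 10 + 14 + 17 + 17)/10 = 8.4000
Numerator Σ_{t=1}^{8}(y_t−ȳ)(y_{t+2}−ȳ) = 156.8800
Denominator Σ(y_t−ȳ)² = 410.4000
r_2 = 156.8800 / 410.4000 = 0.382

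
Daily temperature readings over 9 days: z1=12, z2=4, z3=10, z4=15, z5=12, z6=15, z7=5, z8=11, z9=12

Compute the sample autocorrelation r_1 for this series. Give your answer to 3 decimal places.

-0.181

Mean z̄ = (12 + 4 + 10 + 15 + 12 + 15 + 5 + 11 + 12)/9 = 10.6667
Numerator Σ_{t=1}^{8}(z_t−z̄)(z_{t+1}−z̄) = -21.7778
Denominator Σ(z_t−z̄)² = 120.0000
r_1 = -21.7778 / 120.0000 = -0.181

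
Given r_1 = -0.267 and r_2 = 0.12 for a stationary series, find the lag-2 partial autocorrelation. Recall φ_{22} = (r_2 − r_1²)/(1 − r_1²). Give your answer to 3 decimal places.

φ_{22} = (r_2 − r_1²) / (1 − r_1²)
r_1² = (-0.267)² = 0.071289
Numerator = 0.12 − 0.0713 = 0.0487; denominator = 1 − 0.0713 = 0.9287
φ_{22} = 0.0487 / 0.9287 = 0.052

0.052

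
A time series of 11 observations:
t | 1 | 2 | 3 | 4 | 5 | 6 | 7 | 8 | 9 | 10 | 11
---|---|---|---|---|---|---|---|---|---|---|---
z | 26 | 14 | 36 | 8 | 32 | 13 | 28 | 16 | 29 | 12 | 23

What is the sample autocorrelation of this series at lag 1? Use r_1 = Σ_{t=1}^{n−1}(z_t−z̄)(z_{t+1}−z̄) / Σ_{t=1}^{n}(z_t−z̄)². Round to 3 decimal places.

Mean z̄ = (26 + 14 + 36 + 8 + 32 + 13 + 28 + 16 + 29 + 12 + 23)/11 = 21.5455
Numerator Σ_{t=1}^{10}(z_t−z̄)(z_{t+1}−z̄) = -786.7521
Denominator Σ(z_t−z̄)² = 872.7273
r_1 = -786.7521 / 872.7273 = -0.901

-0.901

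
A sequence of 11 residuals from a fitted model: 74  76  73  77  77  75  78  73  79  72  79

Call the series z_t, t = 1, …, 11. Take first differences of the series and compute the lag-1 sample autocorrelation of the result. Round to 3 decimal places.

First differences Δz: 2, -3, 4, 0, -2, 3, -5, 6, -7, 7
Mean of differences = 0.5000
Numerator Σ(Δz_t−Δz̄)(Δz_{t+1}−Δz̄) = -158.2500
Denominator Σ(Δz_t−Δz̄)² = 198.5000
r_1(Δz) = -158.2500 / 198.5000 = -0.797

-0.797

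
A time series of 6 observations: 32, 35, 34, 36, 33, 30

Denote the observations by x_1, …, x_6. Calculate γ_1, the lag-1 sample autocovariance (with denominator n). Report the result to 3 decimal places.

0.148

Mean x̄ = (32 + 35 + 34 + 36 + 33 + 30)/6 = 33.3333
Σ_{t=1}^{5}(x_t−x̄)(x_{t+1}−x̄) = 0.8889
γ_1 = 0.8889 / 6 = 0.148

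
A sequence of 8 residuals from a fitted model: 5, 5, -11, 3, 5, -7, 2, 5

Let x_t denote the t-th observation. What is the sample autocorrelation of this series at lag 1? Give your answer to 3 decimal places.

Mean x̄ = (5 + 5 − 11 + 3 + 5 − 7 + 2 + 5)/8 = 0.8750
Deviations from mean: 4.1250, 4.1250, -11.8750, 2.1250, 4.1250, -7.8750, 1.1250, 4.1250
Σ(x_t−x̄)(x_{t+1}−x̄) = (17.0156) + (-48.9844) + (-25.2344) + (8.7656) + (-32.4844) + (-8.8594) + (4.6406) = -85.1406
Denominator Σ(x_t−x̄)² = 276.8750
r_1 = -85.1406 / 276.8750 = -0.308

-0.308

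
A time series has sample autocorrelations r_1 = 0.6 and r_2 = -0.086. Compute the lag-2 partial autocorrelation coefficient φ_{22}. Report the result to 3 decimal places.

φ_{22} = (r_2 − r_1²) / (1 − r_1²)
r_1² = (0.6)² = 0.36
Numerator = -0.086 − 0.3600 = -0.4460; denominator = 1 − 0.3600 = 0.6400
φ_{22} = -0.4460 / 0.6400 = -0.697

-0.697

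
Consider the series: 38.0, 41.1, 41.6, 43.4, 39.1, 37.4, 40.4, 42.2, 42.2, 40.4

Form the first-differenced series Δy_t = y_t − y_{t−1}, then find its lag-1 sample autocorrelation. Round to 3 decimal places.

0.040

First differences Δy: 3.1, 0.5, 1.8, -4.3, -1.7, 3.0, 1.8, 0.0, -1.8
Mean of differences = 0.2667
Numerator Σ(Δy_t−Δȳ)(Δy_{t+1}−Δȳ) = 1.9556
Denominator Σ(Δy_t−Δȳ)² = 49.3200
r_1(Δy) = 1.9556 / 49.3200 = 0.040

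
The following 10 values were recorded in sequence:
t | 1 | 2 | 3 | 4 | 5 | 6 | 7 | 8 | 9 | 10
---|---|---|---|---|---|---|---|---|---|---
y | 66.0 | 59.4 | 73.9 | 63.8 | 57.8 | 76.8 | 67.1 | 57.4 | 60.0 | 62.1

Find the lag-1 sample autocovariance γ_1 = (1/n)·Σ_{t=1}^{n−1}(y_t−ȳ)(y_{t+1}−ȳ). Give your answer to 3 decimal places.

-8.361

Mean ȳ = (66.0 + 59.4 + 73.9 + 63.8 + 57.8 + 76.8 + 67.1 + 57.4 + 60.0 + 62.1)/10 = 64.4300
Σ_{t=1}^{9}(y_t−ȳ)(y_{t+1}−ȳ) = -83.6109
γ_1 = -83.6109 / 10 = -8.361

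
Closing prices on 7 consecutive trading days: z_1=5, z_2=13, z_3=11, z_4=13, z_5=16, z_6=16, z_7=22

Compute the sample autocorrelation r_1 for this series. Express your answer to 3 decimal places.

0.200

Mean z̄ = (5 + 13 + 11 + 13 + 16 + 16 + 22)/7 = 13.7143
Numerator Σ_{t=1}^{6}(z_t−z̄)(z_{t+1}−z̄) = 32.6327
Denominator Σ(z_t−z̄)² = 163.4286
r_1 = 32.6327 / 163.4286 = 0.200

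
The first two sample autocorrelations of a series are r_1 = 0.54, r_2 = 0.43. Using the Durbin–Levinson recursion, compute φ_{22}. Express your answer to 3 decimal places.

0.195

φ_{22} = (r_2 − r_1²) / (1 − r_1²)
r_1² = (0.54)² = 0.2916
Numerator = 0.43 − 0.2916 = 0.1384; denominator = 1 − 0.2916 = 0.7084
φ_{22} = 0.1384 / 0.7084 = 0.195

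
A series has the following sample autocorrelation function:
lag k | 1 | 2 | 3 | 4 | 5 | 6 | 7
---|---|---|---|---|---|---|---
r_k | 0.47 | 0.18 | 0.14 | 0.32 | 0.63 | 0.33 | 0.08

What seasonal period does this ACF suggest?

5

The largest autocorrelation is r_5 = 0.63; the remaining lags stay at or below 0.47. The elevated value at lag 1 (0.47), dropping to 0.18 at lag 2, reflects decaying short-term dependence rather than seasonality.
The dominant spike at lag 5 indicates a seasonal period of 5.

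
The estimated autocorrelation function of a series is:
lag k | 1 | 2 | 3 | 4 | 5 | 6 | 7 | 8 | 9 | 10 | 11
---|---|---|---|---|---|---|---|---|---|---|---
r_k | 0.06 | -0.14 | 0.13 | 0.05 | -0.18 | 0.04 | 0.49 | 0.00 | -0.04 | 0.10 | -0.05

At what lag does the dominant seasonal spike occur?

The largest autocorrelation is r_7 = 0.49; the remaining lags stay at or below 0.13.
The dominant spike at lag 7 indicates a seasonal period of 7.

7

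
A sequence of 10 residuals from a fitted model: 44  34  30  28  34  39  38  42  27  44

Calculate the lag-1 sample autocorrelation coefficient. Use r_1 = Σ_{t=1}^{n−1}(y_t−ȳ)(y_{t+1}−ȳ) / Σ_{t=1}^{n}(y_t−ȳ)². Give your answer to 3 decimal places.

-0.148

Mean ȳ = (44 + 34 + 30 + 28 + 34 + 39 + 38 + 42 + 27 + 44)/10 = 36.0000
Numerator Σ_{t=1}^{9}(y_t−ȳ)(y_{t+1}−ȳ) = -54.0000
Denominator Σ(y_t−ȳ)² = 366.0000
r_1 = -54.0000 / 366.0000 = -0.148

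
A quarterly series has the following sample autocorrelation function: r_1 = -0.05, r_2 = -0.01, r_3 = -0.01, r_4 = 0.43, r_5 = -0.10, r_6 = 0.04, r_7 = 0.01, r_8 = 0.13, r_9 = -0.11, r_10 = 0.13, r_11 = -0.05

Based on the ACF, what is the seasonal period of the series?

4

The largest autocorrelation is r_4 = 0.43; the remaining lags stay at or below 0.13.
The dominant spike at lag 4 indicates a seasonal period of 4.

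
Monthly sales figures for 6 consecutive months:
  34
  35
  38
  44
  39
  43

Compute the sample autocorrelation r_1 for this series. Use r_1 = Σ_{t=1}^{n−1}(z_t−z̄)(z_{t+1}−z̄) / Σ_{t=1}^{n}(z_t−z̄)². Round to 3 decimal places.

Mean z̄ = (34 + 35 + 38 + 44 + 39 + 43)/6 = 38.8333
Σ(z_t−z̄)(z_{t+1}−z̄) = (18.5278) + (3.1944) + (-4.3056) + (0.8611) + (0.6944) = 18.9722
Denominator Σ(z_t−z̄)² = 82.8333
r_1 = 18.9722 / 82.8333 = 0.229

0.229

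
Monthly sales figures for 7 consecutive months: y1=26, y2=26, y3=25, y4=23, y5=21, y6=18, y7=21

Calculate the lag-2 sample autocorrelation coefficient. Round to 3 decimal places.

0.109

Mean ȳ = (26 + 26 + 25 + 23 + 21 + 18 + 21)/7 = 22.8571
Deviations from mean: 3.1429, 3.1429, 2.1429, 0.1429, -1.8571, -4.8571, -1.8571
Σ(y_t−ȳ)(y_{t+2}−ȳ) = (6.7347) + (0.4490) + (-3.9796) + (-0.6939) + (3.4490) = 5.9592
Denominator Σ(y_t−ȳ)² = 54.8571
r_2 = 5.9592 / 54.8571 = 0.109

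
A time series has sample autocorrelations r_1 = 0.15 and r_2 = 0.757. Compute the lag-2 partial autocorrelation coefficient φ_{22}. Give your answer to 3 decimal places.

φ_{22} = (r_2 − r_1²) / (1 − r_1²)
r_1² = (0.15)² = 0.0225
Numerator = 0.757 − 0.0225 = 0.7345; denominator = 1 − 0.0225 = 0.9775
φ_{22} = 0.7345 / 0.9775 = 0.751

0.751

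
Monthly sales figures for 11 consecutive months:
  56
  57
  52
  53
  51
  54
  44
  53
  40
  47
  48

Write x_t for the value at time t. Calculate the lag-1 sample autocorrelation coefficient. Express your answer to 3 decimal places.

Mean x̄ = (56 + 57 + 52 + 53 + 51 + 54 + 44 + 53 + 40 + 47 + 48)/11 = 50.4545
Numerator Σ_{t=1}^{10}(x_t−x̄)(x_{t+1}−x̄) = 32.3388
Denominator Σ(x_t−x̄)² = 270.7273
r_1 = 32.3388 / 270.7273 = 0.119

0.119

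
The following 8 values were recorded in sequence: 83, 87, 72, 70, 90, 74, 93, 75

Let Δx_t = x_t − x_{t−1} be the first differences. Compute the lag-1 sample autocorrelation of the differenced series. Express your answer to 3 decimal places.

-0.653

First differences Δx: 4, -15, -2, 20, -16, 19, -18
Mean of differences = -1.1429
Numerator Σ(Δx_t−Δx̄)(Δx_{t+1}−Δx̄) = -1030.4490
Denominator Σ(Δx_t−Δx̄)² = 1576.8571
r_1(Δx) = -1030.4490 / 1576.8571 = -0.653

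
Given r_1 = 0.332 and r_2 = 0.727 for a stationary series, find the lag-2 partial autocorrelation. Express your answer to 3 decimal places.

0.693

φ_{22} = (r_2 − r_1²) / (1 − r_1²)
r_1² = (0.332)² = 0.110224
Numerator = 0.727 − 0.1102 = 0.6168; denominator = 1 − 0.1102 = 0.8898
φ_{22} = 0.6168 / 0.8898 = 0.693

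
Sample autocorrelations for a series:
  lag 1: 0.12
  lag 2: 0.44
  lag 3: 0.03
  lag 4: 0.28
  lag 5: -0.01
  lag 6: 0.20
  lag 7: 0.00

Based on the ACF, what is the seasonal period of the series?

The largest autocorrelation is r_2 = 0.44, with weaker echoes at lags 4 (0.28) and 6 (0.20); the remaining lags stay at or below 0.12.
The dominant spike at lag 2 indicates a seasonal period of 2.

2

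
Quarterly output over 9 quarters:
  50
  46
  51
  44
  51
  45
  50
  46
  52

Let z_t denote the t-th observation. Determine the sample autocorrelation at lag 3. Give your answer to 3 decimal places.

-0.649

Mean z̄ = (50 + 46 + 51 + 44 + 51 + 45 + 50 + 46 + 52)/9 = 48.3333
Σ(z_t−z̄)(z_{t+3}−z̄) = (-7.2222) + (-6.2222) + (-8.8889) + (-7.2222) + (-6.2222) + (-12.2222) = -48.0000
Denominator Σ(z_t−z̄)² = 74.0000
r_3 = -48.0000 / 74.0000 = -0.649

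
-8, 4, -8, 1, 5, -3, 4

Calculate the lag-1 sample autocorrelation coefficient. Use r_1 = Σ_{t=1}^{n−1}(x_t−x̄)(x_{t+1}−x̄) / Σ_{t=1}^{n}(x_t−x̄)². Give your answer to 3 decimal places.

Mean x̄ = (-8 + 4 − 8 + 1 + 5 − 3 + 4)/7 = -0.7143
Deviations from mean: -7.2857, 4.7143, -7.2857, 1.7143, 5.7143, -2.2857, 4.7143
Numerator Σ_{t=1}^{6}(x_t−x̄)(x_{t+1}−x̄) = -95.2245
Denominator Σ(x_t−x̄)² = 191.4286
r_1 = -95.2245 / 191.4286 = -0.497

-0.497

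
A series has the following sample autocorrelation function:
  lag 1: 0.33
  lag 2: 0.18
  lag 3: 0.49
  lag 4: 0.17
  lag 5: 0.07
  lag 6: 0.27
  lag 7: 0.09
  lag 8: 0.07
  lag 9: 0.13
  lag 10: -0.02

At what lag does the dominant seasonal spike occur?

3

The largest autocorrelation is r_3 = 0.49; the remaining lags stay at or below 0.33. The elevated value at lag 1 (0.33), dropping to 0.18 at lag 2, reflects decaying short-term dependence rather than seasonality.
The dominant spike at lag 3 indicates a seasonal period of 3.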